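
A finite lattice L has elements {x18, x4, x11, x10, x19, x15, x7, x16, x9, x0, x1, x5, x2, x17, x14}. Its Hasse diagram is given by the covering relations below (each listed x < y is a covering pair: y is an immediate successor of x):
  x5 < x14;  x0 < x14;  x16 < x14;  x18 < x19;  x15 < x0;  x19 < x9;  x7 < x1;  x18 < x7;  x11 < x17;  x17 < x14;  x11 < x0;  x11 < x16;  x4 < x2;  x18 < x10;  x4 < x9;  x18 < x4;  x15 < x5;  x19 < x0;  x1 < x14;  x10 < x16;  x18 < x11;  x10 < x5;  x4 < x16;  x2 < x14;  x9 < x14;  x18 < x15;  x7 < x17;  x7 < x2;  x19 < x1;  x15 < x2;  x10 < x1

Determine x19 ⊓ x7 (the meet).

Common lower bounds of {x19, x7}: x18.
The greatest among these is x18.

x18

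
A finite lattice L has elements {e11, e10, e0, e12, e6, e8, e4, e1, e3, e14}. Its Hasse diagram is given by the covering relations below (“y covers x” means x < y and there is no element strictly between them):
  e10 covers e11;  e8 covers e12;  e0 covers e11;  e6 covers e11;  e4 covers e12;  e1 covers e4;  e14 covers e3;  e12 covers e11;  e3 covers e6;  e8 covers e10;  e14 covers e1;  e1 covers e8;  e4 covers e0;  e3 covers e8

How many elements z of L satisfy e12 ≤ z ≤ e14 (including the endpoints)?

The interval [e12, e14] = {e1, e12, e14, e3, e4, e8}, which has 6 elements.

6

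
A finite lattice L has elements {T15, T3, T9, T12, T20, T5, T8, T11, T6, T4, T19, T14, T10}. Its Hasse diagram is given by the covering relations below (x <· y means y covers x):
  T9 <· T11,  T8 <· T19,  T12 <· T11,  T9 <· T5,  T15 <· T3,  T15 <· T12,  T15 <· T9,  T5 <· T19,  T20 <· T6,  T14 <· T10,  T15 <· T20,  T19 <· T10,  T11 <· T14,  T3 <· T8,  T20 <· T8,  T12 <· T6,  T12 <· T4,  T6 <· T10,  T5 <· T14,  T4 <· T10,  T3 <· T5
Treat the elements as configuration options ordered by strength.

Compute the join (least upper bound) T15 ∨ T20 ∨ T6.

Common upper bounds of {T15, T20, T6}: T10, T6.
The least among these is T6.

T6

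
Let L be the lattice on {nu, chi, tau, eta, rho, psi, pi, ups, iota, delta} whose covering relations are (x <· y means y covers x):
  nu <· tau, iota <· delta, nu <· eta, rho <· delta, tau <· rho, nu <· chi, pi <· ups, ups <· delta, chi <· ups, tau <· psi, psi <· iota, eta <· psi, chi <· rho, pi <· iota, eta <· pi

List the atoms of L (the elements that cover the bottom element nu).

The atoms are exactly the elements that cover nu: chi, eta, tau.

chi, eta, tau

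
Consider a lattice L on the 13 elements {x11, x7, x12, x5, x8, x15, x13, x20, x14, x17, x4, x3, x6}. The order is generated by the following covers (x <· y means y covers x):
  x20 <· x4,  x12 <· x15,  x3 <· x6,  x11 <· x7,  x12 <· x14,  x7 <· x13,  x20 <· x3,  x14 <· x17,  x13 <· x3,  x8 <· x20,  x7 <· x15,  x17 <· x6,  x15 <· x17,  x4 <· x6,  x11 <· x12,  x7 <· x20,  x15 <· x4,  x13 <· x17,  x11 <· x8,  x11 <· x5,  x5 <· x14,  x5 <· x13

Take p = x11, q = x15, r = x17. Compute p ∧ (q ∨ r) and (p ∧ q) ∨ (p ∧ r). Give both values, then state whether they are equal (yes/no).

q ∨ r = x17, so p ∧ (q ∨ r) = x11 ∧ x17 = x11.
p ∧ q = x11 and p ∧ r = x11, so (p ∧ q) ∨ (p ∧ r) = x11 ∨ x11 = x11.
Equal: yes.

x11; x11; yes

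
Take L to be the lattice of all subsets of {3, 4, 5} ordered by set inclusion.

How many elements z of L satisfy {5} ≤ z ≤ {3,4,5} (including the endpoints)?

The interval [{5}, {3,4,5}] = {{3,4,5}, {3,5}, {4,5}, {5}}, which has 4 elements.

4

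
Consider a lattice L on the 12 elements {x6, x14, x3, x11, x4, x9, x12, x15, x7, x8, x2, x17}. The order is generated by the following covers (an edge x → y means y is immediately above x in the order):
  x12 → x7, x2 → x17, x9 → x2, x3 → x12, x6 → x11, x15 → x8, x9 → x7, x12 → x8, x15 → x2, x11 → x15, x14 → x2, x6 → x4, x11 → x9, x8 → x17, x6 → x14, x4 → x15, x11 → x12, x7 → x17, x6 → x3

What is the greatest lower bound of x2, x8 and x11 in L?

Common lower bounds of {x2, x8, x11}: x11, x6.
The greatest among these is x11.

x11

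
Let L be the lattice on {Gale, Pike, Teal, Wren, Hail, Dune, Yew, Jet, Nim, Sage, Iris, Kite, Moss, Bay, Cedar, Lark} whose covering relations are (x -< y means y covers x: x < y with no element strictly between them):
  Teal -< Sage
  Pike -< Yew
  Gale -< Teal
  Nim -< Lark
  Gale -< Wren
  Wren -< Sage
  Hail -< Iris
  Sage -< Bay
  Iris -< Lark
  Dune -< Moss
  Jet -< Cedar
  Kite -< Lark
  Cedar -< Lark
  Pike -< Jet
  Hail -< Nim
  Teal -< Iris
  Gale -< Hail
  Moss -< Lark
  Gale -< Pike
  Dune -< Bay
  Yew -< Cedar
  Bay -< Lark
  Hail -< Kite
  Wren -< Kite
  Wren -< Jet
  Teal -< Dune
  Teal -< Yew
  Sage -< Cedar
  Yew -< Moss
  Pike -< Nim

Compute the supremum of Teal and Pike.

Common upper bounds of {Teal, Pike}: Cedar, Lark, Moss, Yew.
The least among these is Yew.

Yew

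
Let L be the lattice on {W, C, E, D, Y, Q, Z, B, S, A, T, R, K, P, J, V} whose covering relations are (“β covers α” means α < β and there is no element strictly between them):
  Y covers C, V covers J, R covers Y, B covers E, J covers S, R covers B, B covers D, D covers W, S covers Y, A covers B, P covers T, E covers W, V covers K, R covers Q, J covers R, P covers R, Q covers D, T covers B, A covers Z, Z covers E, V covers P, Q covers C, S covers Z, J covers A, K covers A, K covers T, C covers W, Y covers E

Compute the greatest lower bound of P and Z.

Common lower bounds of {P, Z}: E, W.
The greatest among these is E.

E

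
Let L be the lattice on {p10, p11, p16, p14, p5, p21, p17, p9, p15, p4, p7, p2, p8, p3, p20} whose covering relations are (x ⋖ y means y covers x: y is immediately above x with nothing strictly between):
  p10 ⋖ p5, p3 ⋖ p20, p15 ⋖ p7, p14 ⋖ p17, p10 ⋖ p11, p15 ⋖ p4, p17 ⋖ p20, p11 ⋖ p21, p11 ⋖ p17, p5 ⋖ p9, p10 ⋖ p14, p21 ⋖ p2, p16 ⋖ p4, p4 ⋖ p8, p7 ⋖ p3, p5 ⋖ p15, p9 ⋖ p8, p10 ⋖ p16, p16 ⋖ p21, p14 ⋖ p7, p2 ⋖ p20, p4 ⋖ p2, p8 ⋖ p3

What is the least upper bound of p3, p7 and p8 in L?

Common upper bounds of {p3, p7, p8}: p20, p3.
The least among these is p3.

p3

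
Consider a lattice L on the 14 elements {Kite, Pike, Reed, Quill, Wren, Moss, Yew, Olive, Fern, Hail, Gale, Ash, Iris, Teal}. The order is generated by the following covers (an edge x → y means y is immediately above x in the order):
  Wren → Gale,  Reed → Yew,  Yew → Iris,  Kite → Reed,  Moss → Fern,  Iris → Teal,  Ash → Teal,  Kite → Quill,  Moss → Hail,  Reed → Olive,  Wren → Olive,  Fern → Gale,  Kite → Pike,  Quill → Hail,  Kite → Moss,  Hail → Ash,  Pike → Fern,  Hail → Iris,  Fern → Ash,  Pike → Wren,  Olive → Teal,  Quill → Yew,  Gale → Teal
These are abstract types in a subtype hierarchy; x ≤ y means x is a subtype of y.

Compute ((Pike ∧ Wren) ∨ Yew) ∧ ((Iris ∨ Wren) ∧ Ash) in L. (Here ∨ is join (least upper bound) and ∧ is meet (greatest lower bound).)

Ash

Pike ∧ Wren = Pike
Pike ∨ Yew = Teal
Iris ∨ Wren = Teal
Teal ∧ Ash = Ash
Teal ∧ Ash = Ash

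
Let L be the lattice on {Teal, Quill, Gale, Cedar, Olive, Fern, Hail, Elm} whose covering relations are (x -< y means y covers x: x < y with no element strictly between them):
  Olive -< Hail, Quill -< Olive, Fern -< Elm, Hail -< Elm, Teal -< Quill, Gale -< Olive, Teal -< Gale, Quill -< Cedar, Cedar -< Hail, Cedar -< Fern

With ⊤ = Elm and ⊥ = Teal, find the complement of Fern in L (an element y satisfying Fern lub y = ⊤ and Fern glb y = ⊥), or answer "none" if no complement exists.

Need y with Fern ∨ y = Elm and Fern ∧ y = Teal.
Checking each element gives: Gale.

Gale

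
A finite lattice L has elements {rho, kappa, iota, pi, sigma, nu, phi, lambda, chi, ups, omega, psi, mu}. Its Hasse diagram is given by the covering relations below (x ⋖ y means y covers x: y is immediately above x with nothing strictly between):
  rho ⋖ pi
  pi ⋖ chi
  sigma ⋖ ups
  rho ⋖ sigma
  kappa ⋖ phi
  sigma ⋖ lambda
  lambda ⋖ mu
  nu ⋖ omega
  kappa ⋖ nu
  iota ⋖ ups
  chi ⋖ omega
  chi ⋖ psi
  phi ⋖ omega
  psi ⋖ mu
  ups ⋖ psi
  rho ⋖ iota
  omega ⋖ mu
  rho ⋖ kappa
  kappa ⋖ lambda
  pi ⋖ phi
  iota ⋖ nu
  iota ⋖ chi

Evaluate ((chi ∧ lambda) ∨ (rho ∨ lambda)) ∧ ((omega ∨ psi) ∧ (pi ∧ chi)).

chi ∧ lambda = rho
rho ∨ lambda = lambda
rho ∨ lambda = lambda
omega ∨ psi = mu
pi ∧ chi = pi
mu ∧ pi = pi
lambda ∧ pi = rho

rho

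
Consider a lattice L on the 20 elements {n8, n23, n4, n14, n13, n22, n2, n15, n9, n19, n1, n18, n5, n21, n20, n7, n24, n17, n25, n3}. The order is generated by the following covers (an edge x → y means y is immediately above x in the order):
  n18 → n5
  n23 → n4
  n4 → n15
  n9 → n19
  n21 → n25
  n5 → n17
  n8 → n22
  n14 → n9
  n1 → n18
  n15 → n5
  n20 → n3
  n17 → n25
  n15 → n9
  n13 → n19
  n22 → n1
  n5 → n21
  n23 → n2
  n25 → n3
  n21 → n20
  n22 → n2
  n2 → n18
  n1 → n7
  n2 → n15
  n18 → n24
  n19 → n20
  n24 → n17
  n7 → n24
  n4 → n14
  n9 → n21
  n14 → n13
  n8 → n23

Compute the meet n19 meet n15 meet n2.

n2

Common lower bounds of {n19, n15, n2}: n2, n22, n23, n8.
The greatest among these is n2.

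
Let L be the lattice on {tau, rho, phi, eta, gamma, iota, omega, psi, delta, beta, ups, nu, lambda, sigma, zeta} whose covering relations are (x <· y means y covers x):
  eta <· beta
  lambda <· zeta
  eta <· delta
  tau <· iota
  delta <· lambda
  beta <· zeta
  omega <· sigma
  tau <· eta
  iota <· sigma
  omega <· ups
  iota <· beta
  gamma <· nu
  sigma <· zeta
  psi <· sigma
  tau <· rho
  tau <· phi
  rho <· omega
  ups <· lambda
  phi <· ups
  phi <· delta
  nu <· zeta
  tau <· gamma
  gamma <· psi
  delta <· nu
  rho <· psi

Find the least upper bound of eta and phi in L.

delta

Common upper bounds of {eta, phi}: delta, lambda, nu, zeta.
The least among these is delta.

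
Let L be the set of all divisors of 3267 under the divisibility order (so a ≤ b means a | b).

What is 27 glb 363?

3

Common lower bounds of {27, 363}: 1, 3.
The greatest among these is 3.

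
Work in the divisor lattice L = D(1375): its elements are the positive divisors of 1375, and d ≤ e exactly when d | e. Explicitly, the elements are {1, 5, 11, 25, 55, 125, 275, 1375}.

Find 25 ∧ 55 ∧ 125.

Common lower bounds of {25, 55, 125}: 1, 5.
The greatest among these is 5.

5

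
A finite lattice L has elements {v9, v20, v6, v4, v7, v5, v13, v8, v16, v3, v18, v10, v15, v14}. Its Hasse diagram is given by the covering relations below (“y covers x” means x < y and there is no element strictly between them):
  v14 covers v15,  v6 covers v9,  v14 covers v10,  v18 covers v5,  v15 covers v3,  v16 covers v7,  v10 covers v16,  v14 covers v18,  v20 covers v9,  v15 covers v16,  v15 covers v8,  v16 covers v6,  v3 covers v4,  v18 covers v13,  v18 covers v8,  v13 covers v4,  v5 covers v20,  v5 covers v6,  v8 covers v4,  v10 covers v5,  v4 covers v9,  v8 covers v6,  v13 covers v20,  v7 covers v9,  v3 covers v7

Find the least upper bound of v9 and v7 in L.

Common upper bounds of {v9, v7}: v10, v14, v15, v16, v3, v7.
The least among these is v7.

v7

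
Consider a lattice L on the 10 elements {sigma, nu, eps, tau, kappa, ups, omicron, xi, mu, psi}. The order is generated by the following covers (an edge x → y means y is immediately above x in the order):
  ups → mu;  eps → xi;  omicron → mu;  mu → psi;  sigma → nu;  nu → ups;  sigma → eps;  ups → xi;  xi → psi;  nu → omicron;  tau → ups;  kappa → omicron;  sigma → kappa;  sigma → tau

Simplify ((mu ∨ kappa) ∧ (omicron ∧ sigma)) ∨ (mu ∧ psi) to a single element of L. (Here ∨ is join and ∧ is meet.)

mu ∨ kappa = mu
omicron ∧ sigma = sigma
mu ∧ sigma = sigma
mu ∧ psi = mu
sigma ∨ mu = mu

mu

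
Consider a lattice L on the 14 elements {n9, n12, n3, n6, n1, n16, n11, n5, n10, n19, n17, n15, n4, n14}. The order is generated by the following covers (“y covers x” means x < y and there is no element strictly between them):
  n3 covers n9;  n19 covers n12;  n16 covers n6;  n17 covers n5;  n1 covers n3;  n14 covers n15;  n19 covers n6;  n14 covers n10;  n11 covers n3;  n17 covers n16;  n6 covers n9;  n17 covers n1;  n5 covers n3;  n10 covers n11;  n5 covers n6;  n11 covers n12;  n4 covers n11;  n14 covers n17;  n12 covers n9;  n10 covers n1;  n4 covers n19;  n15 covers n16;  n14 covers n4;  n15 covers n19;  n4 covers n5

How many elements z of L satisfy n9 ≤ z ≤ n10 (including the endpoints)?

The interval [n9, n10] = {n1, n10, n11, n12, n3, n9}, which has 6 elements.

6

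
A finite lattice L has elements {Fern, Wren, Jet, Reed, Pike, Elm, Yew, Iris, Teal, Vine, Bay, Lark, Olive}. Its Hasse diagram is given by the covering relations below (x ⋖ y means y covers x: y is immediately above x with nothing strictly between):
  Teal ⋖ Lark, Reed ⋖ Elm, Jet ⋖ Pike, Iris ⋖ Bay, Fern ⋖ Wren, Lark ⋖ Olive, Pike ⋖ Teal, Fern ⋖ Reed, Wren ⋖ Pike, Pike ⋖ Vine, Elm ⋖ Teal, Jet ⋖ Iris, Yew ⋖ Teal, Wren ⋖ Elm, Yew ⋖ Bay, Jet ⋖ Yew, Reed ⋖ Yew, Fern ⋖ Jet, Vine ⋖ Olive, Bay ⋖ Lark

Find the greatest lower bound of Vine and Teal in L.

Pike

Common lower bounds of {Vine, Teal}: Fern, Jet, Pike, Wren.
The greatest among these is Pike.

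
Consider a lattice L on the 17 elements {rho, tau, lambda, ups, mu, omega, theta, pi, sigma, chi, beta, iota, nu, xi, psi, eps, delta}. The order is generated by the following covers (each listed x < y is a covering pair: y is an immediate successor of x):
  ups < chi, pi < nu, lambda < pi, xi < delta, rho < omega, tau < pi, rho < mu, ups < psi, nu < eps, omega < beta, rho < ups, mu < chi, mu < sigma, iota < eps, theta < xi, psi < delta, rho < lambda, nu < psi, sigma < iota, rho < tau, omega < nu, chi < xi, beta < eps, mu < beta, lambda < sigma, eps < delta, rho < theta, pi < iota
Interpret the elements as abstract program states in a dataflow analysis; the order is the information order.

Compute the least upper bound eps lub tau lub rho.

Common upper bounds of {eps, tau, rho}: delta, eps.
The least among these is eps.

eps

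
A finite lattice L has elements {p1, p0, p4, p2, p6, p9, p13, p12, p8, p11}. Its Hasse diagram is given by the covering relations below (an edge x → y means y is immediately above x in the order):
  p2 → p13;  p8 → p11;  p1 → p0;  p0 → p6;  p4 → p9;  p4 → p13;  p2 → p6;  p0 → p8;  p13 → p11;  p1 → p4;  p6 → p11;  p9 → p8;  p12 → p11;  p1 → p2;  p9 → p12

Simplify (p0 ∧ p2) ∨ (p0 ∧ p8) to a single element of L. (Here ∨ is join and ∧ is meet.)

p0

p0 ∧ p2 = p1
p0 ∧ p8 = p0
p1 ∨ p0 = p0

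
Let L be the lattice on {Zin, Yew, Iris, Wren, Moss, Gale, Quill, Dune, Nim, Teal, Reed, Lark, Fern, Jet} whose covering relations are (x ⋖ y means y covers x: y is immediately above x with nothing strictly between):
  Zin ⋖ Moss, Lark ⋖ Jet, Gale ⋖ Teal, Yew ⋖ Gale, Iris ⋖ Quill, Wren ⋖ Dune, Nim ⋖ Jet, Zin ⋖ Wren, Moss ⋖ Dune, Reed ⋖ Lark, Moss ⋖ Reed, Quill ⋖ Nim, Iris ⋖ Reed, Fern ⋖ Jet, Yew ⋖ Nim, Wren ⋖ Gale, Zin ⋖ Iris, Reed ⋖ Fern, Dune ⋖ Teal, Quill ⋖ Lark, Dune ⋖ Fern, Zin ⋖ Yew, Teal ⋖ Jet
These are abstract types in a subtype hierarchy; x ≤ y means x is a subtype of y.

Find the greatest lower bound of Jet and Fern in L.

Common lower bounds of {Jet, Fern}: Dune, Fern, Iris, Moss, Reed, Wren, Zin.
The greatest among these is Fern.

Fern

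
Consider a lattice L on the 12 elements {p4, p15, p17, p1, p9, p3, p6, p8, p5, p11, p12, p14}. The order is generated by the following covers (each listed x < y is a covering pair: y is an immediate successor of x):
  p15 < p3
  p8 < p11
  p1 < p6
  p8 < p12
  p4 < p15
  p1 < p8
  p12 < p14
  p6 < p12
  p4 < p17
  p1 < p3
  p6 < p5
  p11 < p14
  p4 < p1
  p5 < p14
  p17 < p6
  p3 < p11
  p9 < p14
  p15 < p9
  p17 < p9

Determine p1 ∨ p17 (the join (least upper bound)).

Common upper bounds of {p1, p17}: p12, p14, p5, p6.
The least among these is p6.

p6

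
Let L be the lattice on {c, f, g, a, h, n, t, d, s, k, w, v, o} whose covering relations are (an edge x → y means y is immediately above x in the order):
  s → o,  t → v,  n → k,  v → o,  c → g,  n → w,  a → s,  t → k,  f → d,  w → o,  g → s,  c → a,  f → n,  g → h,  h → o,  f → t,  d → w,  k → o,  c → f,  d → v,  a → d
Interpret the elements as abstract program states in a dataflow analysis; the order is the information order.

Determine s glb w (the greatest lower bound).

Common lower bounds of {s, w}: a, c.
The greatest among these is a.

a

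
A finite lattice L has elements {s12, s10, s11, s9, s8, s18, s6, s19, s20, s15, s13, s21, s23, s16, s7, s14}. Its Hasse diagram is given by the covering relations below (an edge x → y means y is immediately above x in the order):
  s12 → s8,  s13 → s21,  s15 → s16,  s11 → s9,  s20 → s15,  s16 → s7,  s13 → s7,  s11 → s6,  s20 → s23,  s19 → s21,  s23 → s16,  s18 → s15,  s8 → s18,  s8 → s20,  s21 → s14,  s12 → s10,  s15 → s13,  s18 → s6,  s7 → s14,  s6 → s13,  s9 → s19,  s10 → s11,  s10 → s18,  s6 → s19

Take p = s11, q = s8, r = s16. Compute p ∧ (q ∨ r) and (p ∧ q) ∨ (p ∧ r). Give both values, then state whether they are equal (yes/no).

q ∨ r = s16, so p ∧ (q ∨ r) = s11 ∧ s16 = s10.
p ∧ q = s12 and p ∧ r = s10, so (p ∧ q) ∨ (p ∧ r) = s12 ∨ s10 = s10.
Equal: yes.

s10; s10; yes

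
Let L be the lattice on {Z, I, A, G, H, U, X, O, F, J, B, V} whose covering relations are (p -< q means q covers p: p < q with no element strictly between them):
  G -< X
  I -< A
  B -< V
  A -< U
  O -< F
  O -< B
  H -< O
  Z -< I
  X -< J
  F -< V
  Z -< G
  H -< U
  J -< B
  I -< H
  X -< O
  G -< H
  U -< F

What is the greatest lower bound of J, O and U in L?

Common lower bounds of {J, O, U}: G, Z.
The greatest among these is G.

G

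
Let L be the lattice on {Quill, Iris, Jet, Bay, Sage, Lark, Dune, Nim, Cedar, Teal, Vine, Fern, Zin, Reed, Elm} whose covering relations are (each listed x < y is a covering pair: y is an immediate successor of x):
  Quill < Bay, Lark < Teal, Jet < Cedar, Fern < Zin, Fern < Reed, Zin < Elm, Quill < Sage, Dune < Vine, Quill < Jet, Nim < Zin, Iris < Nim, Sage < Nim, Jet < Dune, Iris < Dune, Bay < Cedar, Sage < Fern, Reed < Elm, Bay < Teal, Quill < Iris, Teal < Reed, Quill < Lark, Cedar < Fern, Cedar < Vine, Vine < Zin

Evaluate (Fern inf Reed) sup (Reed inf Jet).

Fern ∧ Reed = Fern
Reed ∧ Jet = Jet
Fern ∨ Jet = Fern

Fern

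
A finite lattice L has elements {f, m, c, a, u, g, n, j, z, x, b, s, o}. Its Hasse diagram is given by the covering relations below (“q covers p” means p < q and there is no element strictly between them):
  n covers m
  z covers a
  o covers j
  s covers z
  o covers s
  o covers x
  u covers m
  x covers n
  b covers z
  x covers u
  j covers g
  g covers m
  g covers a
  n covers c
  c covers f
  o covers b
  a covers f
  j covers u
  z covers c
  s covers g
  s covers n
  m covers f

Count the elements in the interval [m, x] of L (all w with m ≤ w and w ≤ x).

The interval [m, x] = {m, n, u, x}, which has 4 elements.

4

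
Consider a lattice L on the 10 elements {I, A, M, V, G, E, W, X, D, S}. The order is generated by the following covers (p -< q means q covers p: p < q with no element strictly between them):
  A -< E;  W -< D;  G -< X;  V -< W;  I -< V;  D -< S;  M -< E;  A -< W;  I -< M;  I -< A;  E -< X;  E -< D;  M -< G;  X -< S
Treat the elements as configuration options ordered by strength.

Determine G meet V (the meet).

I

Common lower bounds of {G, V}: I.
The greatest among these is I.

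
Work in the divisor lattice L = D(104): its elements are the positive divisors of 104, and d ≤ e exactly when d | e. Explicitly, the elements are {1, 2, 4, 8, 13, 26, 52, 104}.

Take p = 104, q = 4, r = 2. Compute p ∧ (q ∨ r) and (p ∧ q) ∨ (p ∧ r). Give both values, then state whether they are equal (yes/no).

q ∨ r = 4, so p ∧ (q ∨ r) = 104 ∧ 4 = 4.
p ∧ q = 4 and p ∧ r = 2, so (p ∧ q) ∨ (p ∧ r) = 4 ∨ 2 = 4.
Equal: yes.

4; 4; yes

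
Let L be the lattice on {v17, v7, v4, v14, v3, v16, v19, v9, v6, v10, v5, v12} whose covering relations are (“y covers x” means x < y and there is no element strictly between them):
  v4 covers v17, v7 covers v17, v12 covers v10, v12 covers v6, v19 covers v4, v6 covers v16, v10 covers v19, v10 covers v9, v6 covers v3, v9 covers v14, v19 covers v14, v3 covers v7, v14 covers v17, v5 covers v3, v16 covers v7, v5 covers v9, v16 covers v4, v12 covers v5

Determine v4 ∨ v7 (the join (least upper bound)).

v16

Common upper bounds of {v4, v7}: v12, v16, v6.
The least among these is v16.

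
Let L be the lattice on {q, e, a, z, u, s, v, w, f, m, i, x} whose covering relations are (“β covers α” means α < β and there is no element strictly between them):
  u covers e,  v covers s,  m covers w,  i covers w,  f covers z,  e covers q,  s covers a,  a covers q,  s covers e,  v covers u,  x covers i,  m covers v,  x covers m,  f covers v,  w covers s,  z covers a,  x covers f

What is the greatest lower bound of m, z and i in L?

Common lower bounds of {m, z, i}: a, q.
The greatest among these is a.

a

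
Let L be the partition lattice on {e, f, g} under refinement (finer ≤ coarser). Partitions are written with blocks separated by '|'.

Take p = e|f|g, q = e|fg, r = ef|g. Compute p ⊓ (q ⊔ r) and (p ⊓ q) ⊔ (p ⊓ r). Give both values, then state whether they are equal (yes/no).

q ⊔ r = efg, so p ⊓ (q ⊔ r) = e|f|g ⊓ efg = e|f|g.
p ⊓ q = e|f|g and p ⊓ r = e|f|g, so (p ⊓ q) ⊔ (p ⊓ r) = e|f|g ⊔ e|f|g = e|f|g.
Equal: yes.

e|f|g; e|f|g; yes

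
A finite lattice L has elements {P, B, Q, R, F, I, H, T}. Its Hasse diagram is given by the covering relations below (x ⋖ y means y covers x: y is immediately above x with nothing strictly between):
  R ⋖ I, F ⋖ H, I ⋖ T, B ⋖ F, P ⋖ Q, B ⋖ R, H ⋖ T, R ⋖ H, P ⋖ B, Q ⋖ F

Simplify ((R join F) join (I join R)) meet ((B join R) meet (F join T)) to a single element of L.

R

R ∨ F = H
I ∨ R = I
H ∨ I = T
B ∨ R = R
F ∨ T = T
R ∧ T = R
T ∧ R = R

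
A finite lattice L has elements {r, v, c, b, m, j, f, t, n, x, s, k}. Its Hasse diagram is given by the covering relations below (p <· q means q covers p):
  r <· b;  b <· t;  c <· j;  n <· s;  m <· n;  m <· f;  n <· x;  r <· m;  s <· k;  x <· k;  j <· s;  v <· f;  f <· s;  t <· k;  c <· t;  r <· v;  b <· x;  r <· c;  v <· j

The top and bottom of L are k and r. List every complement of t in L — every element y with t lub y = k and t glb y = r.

Need y with t ∨ y = k and t ∧ y = r.
Checking each element gives: f, m, n, v.

f, m, n, v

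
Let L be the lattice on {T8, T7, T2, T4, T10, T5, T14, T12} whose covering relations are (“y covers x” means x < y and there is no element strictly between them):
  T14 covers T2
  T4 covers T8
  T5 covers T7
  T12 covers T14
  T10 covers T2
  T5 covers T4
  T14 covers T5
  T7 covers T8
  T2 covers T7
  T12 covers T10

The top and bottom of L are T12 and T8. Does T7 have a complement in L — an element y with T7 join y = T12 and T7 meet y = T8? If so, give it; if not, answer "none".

For every candidate y, either T7 ∨ y ≠ T12 or T7 ∧ y ≠ T8; no complement exists.

none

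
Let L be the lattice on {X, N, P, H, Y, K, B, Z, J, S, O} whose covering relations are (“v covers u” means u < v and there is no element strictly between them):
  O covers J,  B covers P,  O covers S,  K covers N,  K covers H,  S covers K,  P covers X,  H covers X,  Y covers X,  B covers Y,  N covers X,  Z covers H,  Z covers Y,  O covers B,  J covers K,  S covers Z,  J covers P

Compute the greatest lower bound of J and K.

Common lower bounds of {J, K}: H, K, N, X.
The greatest among these is K.

K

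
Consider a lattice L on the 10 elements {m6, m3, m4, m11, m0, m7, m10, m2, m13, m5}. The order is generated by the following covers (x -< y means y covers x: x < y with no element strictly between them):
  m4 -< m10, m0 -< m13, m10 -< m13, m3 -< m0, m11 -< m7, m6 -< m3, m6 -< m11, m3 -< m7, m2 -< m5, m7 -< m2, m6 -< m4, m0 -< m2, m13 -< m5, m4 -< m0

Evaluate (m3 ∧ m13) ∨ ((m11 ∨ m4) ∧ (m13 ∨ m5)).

m3 ∧ m13 = m3
m11 ∨ m4 = m2
m13 ∨ m5 = m5
m2 ∧ m5 = m2
m3 ∨ m2 = m2

m2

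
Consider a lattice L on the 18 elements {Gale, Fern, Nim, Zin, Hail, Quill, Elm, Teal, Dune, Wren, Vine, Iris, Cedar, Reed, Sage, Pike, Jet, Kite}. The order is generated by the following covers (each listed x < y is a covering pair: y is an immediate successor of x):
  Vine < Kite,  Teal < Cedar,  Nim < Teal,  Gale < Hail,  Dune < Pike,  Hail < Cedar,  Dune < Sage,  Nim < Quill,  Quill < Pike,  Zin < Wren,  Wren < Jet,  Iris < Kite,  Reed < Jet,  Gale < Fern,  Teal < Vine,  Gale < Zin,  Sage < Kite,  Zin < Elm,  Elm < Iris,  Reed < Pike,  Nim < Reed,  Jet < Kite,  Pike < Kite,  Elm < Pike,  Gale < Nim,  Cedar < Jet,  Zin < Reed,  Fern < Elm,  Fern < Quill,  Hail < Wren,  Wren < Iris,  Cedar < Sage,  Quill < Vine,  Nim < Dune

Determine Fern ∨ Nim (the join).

Common upper bounds of {Fern, Nim}: Kite, Pike, Quill, Vine.
The least among these is Quill.

Quill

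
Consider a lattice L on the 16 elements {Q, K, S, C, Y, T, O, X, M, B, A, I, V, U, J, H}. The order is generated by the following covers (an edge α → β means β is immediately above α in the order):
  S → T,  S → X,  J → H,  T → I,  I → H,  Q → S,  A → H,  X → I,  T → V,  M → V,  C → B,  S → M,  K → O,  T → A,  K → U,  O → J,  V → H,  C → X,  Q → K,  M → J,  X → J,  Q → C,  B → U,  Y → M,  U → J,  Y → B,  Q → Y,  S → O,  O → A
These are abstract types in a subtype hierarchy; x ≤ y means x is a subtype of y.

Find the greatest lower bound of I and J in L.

X

Common lower bounds of {I, J}: C, Q, S, X.
The greatest among these is X.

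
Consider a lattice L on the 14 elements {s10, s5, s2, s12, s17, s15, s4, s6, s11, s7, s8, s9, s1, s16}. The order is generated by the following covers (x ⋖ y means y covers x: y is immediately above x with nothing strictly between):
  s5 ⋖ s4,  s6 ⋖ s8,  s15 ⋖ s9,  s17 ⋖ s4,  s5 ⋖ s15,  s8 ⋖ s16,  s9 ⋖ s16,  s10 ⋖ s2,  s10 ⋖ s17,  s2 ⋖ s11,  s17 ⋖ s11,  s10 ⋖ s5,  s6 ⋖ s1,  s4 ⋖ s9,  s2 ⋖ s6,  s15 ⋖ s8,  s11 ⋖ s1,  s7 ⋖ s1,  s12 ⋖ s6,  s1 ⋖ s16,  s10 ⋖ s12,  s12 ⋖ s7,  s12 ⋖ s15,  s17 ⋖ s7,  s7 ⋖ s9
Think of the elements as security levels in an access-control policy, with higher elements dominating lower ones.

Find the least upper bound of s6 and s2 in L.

Common upper bounds of {s6, s2}: s1, s16, s6, s8.
The least among these is s6.

s6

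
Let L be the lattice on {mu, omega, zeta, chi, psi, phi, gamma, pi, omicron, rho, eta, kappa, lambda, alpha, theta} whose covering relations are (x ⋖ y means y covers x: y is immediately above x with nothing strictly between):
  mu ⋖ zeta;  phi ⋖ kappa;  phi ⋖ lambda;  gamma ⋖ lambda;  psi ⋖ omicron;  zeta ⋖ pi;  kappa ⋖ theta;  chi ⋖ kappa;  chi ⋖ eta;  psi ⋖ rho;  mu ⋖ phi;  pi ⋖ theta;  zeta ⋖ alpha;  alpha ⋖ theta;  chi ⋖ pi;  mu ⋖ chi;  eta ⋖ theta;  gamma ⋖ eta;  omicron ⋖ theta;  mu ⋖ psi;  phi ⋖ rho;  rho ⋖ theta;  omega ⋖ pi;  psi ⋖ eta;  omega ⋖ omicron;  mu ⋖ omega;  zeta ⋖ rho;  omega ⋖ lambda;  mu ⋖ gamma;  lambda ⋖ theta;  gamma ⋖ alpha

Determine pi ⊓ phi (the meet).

Common lower bounds of {pi, phi}: mu.
The greatest among these is mu.

mu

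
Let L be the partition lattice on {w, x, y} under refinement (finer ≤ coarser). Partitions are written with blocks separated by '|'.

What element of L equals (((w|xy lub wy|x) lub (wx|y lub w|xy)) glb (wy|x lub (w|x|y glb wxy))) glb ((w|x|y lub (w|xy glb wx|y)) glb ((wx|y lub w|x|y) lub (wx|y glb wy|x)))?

w|x|y

w|xy ∨ wy|x = wxy
wx|y ∨ w|xy = wxy
wxy ∨ wxy = wxy
w|x|y ∧ wxy = w|x|y
wy|x ∨ w|x|y = wy|x
wxy ∧ wy|x = wy|x
w|xy ∧ wx|y = w|x|y
w|x|y ∨ w|x|y = w|x|y
wx|y ∨ w|x|y = wx|y
wx|y ∧ wy|x = w|x|y
wx|y ∨ w|x|y = wx|y
w|x|y ∧ wx|y = w|x|y
wy|x ∧ w|x|y = w|x|y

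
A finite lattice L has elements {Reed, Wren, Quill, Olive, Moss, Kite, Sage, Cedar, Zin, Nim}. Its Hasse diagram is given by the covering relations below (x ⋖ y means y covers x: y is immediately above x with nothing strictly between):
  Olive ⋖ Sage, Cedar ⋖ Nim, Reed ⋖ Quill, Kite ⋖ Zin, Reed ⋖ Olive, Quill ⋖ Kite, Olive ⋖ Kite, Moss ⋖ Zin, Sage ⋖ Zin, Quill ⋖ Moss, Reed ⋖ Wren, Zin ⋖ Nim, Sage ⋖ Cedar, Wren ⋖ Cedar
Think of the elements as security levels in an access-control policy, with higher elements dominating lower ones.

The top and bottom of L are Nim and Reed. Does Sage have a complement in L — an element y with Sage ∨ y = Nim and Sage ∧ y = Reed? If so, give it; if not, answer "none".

For every candidate y, either Sage ∨ y ≠ Nim or Sage ∧ y ≠ Reed; no complement exists.

none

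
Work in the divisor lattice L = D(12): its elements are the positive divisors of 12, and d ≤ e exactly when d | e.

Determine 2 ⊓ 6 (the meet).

2

In the divisibility order, the meet is the greatest common divisor: gcd(2, 6) = 2.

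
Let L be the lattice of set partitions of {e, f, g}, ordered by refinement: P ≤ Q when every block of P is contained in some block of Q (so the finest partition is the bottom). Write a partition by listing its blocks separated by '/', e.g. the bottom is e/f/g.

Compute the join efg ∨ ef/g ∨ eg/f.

efg

Common upper bounds of {efg, ef/g, eg/f}: efg.
The least among these is efg.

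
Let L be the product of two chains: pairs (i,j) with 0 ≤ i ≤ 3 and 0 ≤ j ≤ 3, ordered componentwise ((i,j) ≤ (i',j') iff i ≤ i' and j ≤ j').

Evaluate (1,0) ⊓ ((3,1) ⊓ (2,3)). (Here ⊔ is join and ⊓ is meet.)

(3,1) ∧ (2,3) = (2,1)
(1,0) ∧ (2,1) = (1,0)

(1,0)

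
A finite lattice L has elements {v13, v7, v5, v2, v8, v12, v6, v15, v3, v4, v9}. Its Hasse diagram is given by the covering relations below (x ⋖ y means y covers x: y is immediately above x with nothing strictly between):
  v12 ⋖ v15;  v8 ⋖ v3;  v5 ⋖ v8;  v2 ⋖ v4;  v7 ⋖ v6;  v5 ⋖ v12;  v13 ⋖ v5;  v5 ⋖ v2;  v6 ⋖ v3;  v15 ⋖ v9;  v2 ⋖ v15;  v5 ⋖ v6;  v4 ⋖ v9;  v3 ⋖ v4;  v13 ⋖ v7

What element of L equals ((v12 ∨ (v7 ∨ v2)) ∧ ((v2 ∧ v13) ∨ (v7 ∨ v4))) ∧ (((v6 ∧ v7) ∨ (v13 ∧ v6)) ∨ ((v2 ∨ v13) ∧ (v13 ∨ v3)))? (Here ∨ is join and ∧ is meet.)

v6

v7 ∨ v2 = v4
v12 ∨ v4 = v9
v2 ∧ v13 = v13
v7 ∨ v4 = v4
v13 ∨ v4 = v4
v9 ∧ v4 = v4
v6 ∧ v7 = v7
v13 ∧ v6 = v13
v7 ∨ v13 = v7
v2 ∨ v13 = v2
v13 ∨ v3 = v3
v2 ∧ v3 = v5
v7 ∨ v5 = v6
v4 ∧ v6 = v6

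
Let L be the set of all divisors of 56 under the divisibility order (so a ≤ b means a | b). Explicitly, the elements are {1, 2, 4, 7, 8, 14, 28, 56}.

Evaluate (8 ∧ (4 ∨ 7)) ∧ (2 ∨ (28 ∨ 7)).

4 ∨ 7 = 28
8 ∧ 28 = 4
28 ∨ 7 = 28
2 ∨ 28 = 28
4 ∧ 28 = 4

4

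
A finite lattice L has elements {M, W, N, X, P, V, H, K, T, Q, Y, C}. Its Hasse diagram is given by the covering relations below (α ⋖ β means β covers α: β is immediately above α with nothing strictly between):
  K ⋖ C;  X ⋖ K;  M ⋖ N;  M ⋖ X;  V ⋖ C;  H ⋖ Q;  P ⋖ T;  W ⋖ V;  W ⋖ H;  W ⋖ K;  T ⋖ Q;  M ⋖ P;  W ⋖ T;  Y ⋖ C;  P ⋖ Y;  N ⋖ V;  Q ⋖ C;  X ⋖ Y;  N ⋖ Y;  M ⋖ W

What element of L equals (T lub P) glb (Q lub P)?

T

T ∨ P = T
Q ∨ P = Q
T ∧ Q = T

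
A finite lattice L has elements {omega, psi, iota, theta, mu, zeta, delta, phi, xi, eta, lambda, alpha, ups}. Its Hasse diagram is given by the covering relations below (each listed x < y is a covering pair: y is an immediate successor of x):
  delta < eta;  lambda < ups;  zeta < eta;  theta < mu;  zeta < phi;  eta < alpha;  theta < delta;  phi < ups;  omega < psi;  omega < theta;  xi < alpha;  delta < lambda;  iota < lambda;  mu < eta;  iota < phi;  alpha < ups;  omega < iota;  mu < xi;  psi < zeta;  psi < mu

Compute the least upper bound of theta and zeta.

Common upper bounds of {theta, zeta}: alpha, eta, ups.
The least among these is eta.

eta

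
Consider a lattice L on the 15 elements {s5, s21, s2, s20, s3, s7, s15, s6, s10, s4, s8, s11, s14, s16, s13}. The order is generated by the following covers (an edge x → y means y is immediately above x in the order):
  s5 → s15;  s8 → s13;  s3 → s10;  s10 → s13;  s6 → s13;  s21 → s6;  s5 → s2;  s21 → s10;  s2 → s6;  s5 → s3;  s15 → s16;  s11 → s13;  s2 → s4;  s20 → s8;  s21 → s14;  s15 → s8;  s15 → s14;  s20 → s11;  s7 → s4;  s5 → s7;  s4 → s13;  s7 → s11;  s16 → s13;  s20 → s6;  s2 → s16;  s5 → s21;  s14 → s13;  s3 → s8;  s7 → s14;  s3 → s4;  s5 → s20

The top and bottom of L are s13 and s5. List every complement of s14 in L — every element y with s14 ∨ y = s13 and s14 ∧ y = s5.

s2, s20, s3

Need y with s14 ∨ y = s13 and s14 ∧ y = s5.
Checking each element gives: s2, s20, s3.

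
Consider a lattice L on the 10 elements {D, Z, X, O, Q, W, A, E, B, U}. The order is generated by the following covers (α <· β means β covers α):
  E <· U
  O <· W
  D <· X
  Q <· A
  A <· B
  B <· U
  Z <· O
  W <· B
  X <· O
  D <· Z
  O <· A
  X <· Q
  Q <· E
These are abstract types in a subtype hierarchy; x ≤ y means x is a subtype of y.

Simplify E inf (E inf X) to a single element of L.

E ∧ X = X
E ∧ X = X

X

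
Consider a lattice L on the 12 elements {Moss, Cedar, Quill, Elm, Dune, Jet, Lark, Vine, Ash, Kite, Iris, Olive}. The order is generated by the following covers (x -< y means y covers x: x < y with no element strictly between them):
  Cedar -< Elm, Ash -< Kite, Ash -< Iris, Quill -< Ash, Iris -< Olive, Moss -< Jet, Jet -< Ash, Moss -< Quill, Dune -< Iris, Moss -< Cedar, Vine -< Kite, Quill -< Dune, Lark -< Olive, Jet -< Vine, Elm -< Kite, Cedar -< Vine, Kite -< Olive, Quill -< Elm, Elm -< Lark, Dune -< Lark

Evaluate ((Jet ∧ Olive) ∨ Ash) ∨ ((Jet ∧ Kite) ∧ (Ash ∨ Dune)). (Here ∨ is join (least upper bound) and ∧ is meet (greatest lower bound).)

Ash

Jet ∧ Olive = Jet
Jet ∨ Ash = Ash
Jet ∧ Kite = Jet
Ash ∨ Dune = Iris
Jet ∧ Iris = Jet
Ash ∨ Jet = Ash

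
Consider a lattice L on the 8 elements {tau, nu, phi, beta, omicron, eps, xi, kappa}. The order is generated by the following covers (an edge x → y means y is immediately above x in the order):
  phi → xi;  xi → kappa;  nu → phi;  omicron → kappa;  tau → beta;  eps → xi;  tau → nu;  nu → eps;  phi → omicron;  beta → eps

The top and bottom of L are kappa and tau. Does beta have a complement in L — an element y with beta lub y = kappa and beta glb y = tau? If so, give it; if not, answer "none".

Need y with beta ∨ y = kappa and beta ∧ y = tau.
Checking each element gives: omicron.

omicron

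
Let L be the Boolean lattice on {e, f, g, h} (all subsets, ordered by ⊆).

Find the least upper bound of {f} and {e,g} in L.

{e,f,g}

Under ⊆, join is union: {f} ∪ {e,g} = {e,f,g}.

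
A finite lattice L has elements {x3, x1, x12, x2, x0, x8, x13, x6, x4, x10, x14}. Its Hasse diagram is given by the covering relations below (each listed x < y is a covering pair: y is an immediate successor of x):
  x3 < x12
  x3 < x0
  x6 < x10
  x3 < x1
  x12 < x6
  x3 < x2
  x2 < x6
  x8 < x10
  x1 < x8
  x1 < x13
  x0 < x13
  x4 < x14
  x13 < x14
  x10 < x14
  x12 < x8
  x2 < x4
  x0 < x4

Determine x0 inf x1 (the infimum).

x3

Common lower bounds of {x0, x1}: x3.
The greatest among these is x3.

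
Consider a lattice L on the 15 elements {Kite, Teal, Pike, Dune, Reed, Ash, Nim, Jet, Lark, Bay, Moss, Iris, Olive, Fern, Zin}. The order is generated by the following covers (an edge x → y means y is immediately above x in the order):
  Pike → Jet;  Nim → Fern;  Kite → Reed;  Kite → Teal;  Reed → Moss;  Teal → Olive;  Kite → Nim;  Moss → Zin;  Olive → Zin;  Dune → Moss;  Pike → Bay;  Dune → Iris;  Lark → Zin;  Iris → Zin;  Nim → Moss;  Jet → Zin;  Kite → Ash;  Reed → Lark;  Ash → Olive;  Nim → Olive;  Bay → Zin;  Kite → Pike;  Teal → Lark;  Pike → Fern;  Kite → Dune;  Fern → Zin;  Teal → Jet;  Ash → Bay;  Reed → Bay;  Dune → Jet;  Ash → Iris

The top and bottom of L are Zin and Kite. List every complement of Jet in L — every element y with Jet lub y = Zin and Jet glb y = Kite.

Ash, Nim, Reed

Need y with Jet ∨ y = Zin and Jet ∧ y = Kite.
Checking each element gives: Ash, Nim, Reed.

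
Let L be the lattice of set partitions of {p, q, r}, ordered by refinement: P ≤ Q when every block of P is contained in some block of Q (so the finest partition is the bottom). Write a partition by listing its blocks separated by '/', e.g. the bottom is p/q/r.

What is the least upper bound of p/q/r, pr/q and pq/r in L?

The join of p/q/r, pr/q, pq/r merges any blocks that overlap across the partitions, giving pqr.

pqr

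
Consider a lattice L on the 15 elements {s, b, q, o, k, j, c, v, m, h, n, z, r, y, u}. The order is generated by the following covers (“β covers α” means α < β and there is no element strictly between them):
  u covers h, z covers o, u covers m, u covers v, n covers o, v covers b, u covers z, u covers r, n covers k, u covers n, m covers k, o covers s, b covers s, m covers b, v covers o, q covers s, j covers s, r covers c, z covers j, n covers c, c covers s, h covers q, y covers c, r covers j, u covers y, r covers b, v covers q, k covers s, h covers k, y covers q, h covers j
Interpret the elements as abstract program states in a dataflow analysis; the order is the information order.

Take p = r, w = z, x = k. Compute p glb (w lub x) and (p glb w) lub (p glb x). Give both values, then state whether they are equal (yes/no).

w lub x = u, so p glb (w lub x) = r glb u = r.
p glb w = j and p glb x = s, so (p glb w) lub (p glb x) = j lub s = j.
Equal: no.

r; j; no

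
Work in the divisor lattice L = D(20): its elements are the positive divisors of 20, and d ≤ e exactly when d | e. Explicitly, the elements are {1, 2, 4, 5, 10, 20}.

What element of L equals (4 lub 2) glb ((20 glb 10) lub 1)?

2

4 ∨ 2 = 4
20 ∧ 10 = 10
10 ∨ 1 = 10
4 ∧ 10 = 2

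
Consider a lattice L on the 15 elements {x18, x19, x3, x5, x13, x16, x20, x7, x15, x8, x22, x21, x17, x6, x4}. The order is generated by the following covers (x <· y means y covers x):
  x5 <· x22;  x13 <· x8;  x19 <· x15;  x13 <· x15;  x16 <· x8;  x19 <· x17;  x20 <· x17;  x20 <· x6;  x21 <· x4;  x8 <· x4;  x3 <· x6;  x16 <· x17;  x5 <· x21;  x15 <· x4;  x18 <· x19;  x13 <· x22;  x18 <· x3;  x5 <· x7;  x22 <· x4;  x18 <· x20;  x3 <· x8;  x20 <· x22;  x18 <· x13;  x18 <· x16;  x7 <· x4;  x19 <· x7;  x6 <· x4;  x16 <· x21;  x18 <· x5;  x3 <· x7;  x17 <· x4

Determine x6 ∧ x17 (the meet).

Common lower bounds of {x6, x17}: x18, x20.
The greatest among these is x20.

x20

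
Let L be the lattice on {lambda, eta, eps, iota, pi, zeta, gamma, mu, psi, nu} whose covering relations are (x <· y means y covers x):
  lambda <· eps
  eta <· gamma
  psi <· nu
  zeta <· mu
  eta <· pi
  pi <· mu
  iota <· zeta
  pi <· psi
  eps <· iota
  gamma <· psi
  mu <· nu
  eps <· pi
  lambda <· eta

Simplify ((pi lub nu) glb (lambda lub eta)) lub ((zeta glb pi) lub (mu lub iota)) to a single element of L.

pi ∨ nu = nu
lambda ∨ eta = eta
nu ∧ eta = eta
zeta ∧ pi = eps
mu ∨ iota = mu
eps ∨ mu = mu
eta ∨ mu = mu

mu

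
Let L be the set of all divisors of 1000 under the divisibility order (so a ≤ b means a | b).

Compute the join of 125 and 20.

In the divisibility order, the join is the least common multiple: lcm(125, 20) = 500.

500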